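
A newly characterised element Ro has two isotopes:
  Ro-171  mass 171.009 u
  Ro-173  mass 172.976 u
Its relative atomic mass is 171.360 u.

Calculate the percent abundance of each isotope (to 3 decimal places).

Ro-171: 82.156%, Ro-173: 17.844%

Writing the weighted mean with unknown fraction x of Ro-171:
171.009·x + 172.976·(1 − x) = 171.360
(171.009 − 172.976)·x = 171.360 − 172.976
x = -1.616 / -1.967 = 0.82156 → 82.156% Ro-171, 17.844% Ro-173.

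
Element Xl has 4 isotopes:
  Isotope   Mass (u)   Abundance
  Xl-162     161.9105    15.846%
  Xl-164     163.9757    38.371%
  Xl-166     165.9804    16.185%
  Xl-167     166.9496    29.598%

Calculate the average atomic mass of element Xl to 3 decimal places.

164.853 u

Average mass = Σ (abundance × isotope mass) = 0.15846 × 161.9105 + 0.38371 × 163.9757 + 0.16185 × 165.9804 + 0.29598 × 166.9496
= 25.65634 + 62.91912 + 26.86393 + 49.41374 = 164.85313 u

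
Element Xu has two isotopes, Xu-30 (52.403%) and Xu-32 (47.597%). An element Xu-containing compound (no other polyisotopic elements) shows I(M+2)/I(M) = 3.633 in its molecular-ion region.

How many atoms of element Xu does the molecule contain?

With n Xu atoms, P(M+2)/P(M) = C(n,1)·p^(n−1)q / p^n = n·q/p = n · 0.47597/0.52403.
n = 3.633 × 0.52403/0.47597 = 4.00 ≈ 4

4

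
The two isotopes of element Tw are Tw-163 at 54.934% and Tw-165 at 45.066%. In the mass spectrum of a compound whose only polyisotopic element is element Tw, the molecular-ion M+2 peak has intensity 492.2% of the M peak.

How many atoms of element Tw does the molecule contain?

6

With n Tw atoms, P(M+2)/P(M) = C(n,1)·p^(n−1)q / p^n = n·q/p = n · 0.45066/0.54934.
n = 4.922 × 0.54934/0.45066 = 6.00 ≈ 6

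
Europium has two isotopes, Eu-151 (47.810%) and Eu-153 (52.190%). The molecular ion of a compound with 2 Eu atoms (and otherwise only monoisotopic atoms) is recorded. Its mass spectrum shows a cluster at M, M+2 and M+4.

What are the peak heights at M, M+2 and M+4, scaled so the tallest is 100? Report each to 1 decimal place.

Expanding (0.47810 + 0.52190)^2:
P(M) = 0.47810^2 = 0.228580
P(M+2) = 2 × 0.47810^1 × 0.52190^1 = 0.499041
P(M+4) = 0.52190^2 = 0.272380
The M+2 peak is largest (0.499041); scaling to 100 gives 45.8 : 100.0 : 54.6.

45.8 : 100.0 : 54.6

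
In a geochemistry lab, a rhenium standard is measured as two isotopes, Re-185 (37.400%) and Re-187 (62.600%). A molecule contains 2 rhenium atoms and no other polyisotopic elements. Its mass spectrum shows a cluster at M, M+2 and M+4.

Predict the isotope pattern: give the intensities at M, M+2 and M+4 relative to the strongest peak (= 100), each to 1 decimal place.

29.9 : 100.0 : 83.7

Expanding (0.37400 + 0.62600)^2:
P(M) = 0.37400^2 = 0.139876
P(M+2) = 2 × 0.37400^1 × 0.62600^1 = 0.468248
P(M+4) = 0.62600^2 = 0.391876
The M+2 peak is largest (0.468248); scaling to 100 gives 29.9 : 100.0 : 83.7.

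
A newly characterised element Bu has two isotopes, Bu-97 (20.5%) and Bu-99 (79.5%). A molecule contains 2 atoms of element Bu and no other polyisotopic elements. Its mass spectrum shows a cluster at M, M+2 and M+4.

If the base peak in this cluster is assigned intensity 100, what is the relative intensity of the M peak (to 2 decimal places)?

6.65

Binomial terms of (0.205 + 0.795)^2: M 0.0420, M+2 0.3260, M+4 0.6320 → M+4 is the base peak.
P(M+4) = C(2,2) × 0.205^0 × 0.795^2 = 1 × 1.0000 × 0.632025 = 0.632025 (base)
P(M) = C(2,0) × 0.205^2 × 0.795^0 = 1 × 0.042025 × 1.0000 = 0.042025
Relative intensity = 0.042025 / 0.632025 × 100 = 6.65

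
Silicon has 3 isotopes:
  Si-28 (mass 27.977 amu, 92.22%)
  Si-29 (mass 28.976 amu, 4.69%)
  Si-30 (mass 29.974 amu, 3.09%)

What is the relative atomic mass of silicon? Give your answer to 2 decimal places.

Average mass = Σ (abundance × isotope mass) = 0.9222 × 27.977 + 0.0469 × 28.976 + 0.0309 × 29.974
= 25.8004 + 1.3590 + 0.9262 = 28.0856 amu

28.09 amu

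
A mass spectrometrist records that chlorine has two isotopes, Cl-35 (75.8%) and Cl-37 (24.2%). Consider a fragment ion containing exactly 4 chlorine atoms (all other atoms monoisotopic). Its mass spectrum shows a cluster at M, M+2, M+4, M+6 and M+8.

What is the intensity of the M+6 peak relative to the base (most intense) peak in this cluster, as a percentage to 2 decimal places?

Term probabilities: M 0.3301, M+2 0.4216, M+4 0.2019, M+6 0.0430, M+8 0.0034. Base peak = M+2.
P(M+2) = C(4,1) × 0.758^3 × 0.242^1 = 4 × 0.43551951 × 0.2420 = 0.421583 (base)
P(M+6) = C(4,3) × 0.758^1 × 0.242^3 = 4 × 0.7580 × 0.01417249 = 0.042971
Relative intensity = 0.042971 / 0.421583 × 100 = 10.19

10.19%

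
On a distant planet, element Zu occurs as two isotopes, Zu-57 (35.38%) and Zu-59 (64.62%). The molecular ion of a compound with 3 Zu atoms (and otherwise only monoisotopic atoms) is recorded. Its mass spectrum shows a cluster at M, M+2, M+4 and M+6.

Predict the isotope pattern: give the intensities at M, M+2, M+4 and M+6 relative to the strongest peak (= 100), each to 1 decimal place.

Expanding (0.3538 + 0.6462)^3:
P(M) = 0.3538^3 = 0.044287
P(M+2) = 3 × 0.3538^2 × 0.6462^1 = 0.242663
P(M+4) = 3 × 0.3538^1 × 0.6462^2 = 0.443214
P(M+6) = 0.6462^3 = 0.269837
The M+4 peak is largest (0.443214); scaling to 100 gives 10.0 : 54.8 : 100.0 : 60.9.

10.0 : 54.8 : 100.0 : 60.9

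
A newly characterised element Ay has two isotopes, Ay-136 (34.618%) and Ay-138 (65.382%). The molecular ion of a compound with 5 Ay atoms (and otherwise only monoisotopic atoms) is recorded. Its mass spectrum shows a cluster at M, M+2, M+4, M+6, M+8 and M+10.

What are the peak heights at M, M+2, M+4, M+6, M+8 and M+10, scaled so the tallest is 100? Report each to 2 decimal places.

1.48 : 14.02 : 52.95 : 100.00 : 94.43 : 35.67

Each Ay atom is independently Ay-136 (p = 0.34618) or Ay-138 (q = 0.65382); the cluster is the binomial expansion (p + q)^5.
P(M) = 0.34618^5 = 0.004972
P(M+2) = 5 × 0.34618^4 × 0.65382^1 = 0.046950
P(M+4) = 10 × 0.34618^3 × 0.65382^2 = 0.177346
P(M+6) = 10 × 0.34618^2 × 0.65382^3 = 0.334949
P(M+8) = 5 × 0.34618^1 × 0.65382^4 = 0.316304
P(M+10) = 0.65382^5 = 0.119479
The M+6 peak is largest (0.334949); scaling to 100 gives 1.48 : 14.02 : 52.95 : 100.00 : 94.43 : 35.67.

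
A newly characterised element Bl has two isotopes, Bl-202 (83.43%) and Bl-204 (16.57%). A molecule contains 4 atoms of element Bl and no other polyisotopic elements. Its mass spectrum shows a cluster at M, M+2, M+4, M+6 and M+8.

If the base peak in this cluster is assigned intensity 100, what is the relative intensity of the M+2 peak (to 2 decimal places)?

79.44

Term probabilities: M 0.4845, M+2 0.3849, M+4 0.1147, M+6 0.0152, M+8 0.0008. Base peak = M.
P(M) = C(4,0) × 0.8343^4 × 0.1657^0 = 1 × 0.48449464 × 1.0000 = 0.484495 (base)
P(M+2) = C(4,1) × 0.8343^3 × 0.1657^1 = 4 × 0.58071993 × 0.1657 = 0.384901
Relative intensity = 0.384901 / 0.484495 × 100 = 79.44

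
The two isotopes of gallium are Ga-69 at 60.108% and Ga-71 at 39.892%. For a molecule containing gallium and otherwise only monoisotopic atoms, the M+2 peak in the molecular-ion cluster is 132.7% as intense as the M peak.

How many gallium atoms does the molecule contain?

2

With n Ga atoms, P(M+2)/P(M) = C(n,1)·p^(n−1)q / p^n = n·q/p = n · 0.39892/0.60108.
n = 1.327 × 0.60108/0.39892 = 2.00 ≈ 2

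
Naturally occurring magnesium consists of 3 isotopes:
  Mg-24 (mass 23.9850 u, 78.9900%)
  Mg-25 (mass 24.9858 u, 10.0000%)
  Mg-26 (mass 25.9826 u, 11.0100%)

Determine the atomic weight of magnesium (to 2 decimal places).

24.31 u

Average mass = Σ (abundance × isotope mass) = 0.789900 × 23.9850 + 0.100000 × 24.9858 + 0.110100 × 25.9826
= 18.94575 + 2.49858 + 2.86068 = 24.30501 u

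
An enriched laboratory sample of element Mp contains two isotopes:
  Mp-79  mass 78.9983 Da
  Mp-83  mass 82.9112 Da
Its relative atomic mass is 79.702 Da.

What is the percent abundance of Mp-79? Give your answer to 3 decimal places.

82.016%

Writing the weighted mean with unknown fraction x of Mp-79:
78.9983·x + 82.9112·(1 − x) = 79.702
(78.9983 − 82.9112)·x = 79.702 − 82.9112
x = -3.2092 / -3.9129 = 0.82016 → 82.016% Mp-79, 17.984% Mp-83.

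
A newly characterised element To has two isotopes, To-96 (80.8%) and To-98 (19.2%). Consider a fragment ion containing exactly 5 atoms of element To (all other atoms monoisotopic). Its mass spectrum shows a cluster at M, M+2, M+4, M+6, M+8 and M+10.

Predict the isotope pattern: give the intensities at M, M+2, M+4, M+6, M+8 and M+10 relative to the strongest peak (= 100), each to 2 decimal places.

84.17 : 100.00 : 47.52 : 11.29 : 1.34 : 0.06

Expanding (0.808 + 0.192)^5:
P(M) = 0.808^5 = 0.344395
P(M+2) = 5 × 0.808^4 × 0.192^1 = 0.409182
P(M+4) = 10 × 0.808^3 × 0.192^2 = 0.194463
P(M+6) = 10 × 0.808^2 × 0.192^3 = 0.046209
P(M+8) = 5 × 0.808^1 × 0.192^4 = 0.005490
P(M+10) = 0.192^5 = 0.000261
The M+2 peak is largest (0.409182); scaling to 100 gives 84.17 : 100.00 : 47.52 : 11.29 : 1.34 : 0.06.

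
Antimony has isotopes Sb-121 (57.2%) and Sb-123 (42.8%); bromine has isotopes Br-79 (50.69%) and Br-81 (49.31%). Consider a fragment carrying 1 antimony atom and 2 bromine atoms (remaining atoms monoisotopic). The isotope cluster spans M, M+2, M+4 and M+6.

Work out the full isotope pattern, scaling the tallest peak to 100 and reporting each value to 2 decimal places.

37.12 : 100.00 : 89.17 : 26.28

Antimony pattern (n=1): 0.5720 : 0.4280
Bromine pattern (n=2): 0.25694761 : 0.49990478 : 0.24314761
Convolve the two distributions (both contribute in 2-u steps):
  M: 0.5720×0.25694761 = 0.146974
  M+2: 0.5720×0.49990478 + 0.4280×0.25694761 = 0.395919
  M+4: 0.5720×0.24314761 + 0.4280×0.49990478 = 0.353040
  M+6: 0.4280×0.24314761 = 0.104067
Scale to base peak (0.395919) = 100: 37.12 : 100.00 : 89.17 : 26.28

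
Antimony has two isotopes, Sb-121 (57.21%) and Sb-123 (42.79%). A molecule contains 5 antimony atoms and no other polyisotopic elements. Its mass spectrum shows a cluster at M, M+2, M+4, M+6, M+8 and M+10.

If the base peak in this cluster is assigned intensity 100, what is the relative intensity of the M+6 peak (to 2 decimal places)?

Binomial terms of (0.5721 + 0.4279)^5: M 0.0613, M+2 0.2292, M+4 0.3428, M+6 0.2564, M+8 0.0959, M+10 0.0143 → M+4 is the base peak.
P(M+4) = C(5,2) × 0.5721^3 × 0.4279^2 = 10 × 0.18724742 × 0.18309841 = 0.342847 (base)
P(M+6) = C(5,3) × 0.5721^2 × 0.4279^3 = 10 × 0.32729841 × 0.07834781 = 0.256431
Relative intensity = 0.256431 / 0.342847 × 100 = 74.79

74.79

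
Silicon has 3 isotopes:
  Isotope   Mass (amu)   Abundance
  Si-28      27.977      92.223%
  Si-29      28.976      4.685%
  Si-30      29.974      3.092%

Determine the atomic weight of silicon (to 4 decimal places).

28.0856 amu

Average mass = Σ (abundance × isotope mass) = 0.92223 × 27.977 + 0.04685 × 28.976 + 0.03092 × 29.974
= 25.80123 + 1.35753 + 0.92680 = 28.08556 amu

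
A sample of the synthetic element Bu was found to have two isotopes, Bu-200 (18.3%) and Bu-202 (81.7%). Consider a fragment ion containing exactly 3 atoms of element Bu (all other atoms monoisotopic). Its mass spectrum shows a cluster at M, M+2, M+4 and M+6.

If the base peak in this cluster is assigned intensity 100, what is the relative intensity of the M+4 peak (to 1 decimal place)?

Binomial terms of (0.183 + 0.817)^3: M 0.0061, M+2 0.0821, M+4 0.3665, M+6 0.5453 → M+6 is the base peak.
P(M+6) = C(3,3) × 0.183^0 × 0.817^3 = 1 × 1.0000 × 0.54533851 = 0.545339 (base)
P(M+4) = C(3,2) × 0.183^1 × 0.817^2 = 3 × 0.1830 × 0.667489 = 0.366451
Relative intensity = 0.366451 / 0.545339 × 100 = 67.2

67.2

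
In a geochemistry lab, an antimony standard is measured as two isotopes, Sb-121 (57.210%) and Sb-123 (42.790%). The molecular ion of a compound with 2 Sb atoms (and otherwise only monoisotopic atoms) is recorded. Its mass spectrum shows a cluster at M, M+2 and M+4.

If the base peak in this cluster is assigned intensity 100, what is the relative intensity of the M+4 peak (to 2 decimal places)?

Binomial terms of (0.57210 + 0.42790)^2: M 0.3273, M+2 0.4896, M+4 0.1831 → M+2 is the base peak.
P(M+2) = C(2,1) × 0.57210^1 × 0.42790^1 = 2 × 0.5721 × 0.4279 = 0.489603 (base)
P(M+4) = C(2,2) × 0.57210^0 × 0.42790^2 = 1 × 1.0000 × 0.18309841 = 0.183098
Relative intensity = 0.183098 / 0.489603 × 100 = 37.40

37.40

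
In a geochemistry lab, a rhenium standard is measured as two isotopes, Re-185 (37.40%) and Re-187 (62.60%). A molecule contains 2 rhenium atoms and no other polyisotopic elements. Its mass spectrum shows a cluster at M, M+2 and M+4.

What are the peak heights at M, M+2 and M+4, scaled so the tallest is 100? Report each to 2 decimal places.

The 2 Re atoms are independent, so intensities follow the terms of (0.3740 + 0.6260)^2.
P(M) = 0.3740^2 = 0.139876
P(M+2) = 2 × 0.3740^1 × 0.6260^1 = 0.468248
P(M+4) = 0.6260^2 = 0.391876
The M+2 peak is largest (0.468248); scaling to 100 gives 29.87 : 100.00 : 83.69.

29.87 : 100.00 : 83.69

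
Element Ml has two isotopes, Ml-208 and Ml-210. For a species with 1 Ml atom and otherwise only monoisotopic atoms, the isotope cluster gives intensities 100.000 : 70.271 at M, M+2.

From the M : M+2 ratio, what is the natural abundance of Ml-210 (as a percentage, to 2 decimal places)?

41.27%

Let p = fractional abundance of Ml-208. I(M+2)/I(M) = [C(1,1)·p^0·(1−p)] / p^1 = 1·(1−p)/p = 70.271/100.000 = 0.7027
(1−p)/p = 0.7027/1 = 0.7027  ⇒  p = 1/(1 + 0.7027) = 0.5873
Ml-208: 58.73%, Ml-210: 41.27%.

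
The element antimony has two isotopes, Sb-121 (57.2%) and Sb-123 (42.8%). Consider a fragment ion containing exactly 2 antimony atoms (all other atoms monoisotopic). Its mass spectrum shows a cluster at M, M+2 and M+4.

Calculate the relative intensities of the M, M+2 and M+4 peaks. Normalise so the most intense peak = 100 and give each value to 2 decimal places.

Each Sb atom is independently Sb-121 (p = 0.572) or Sb-123 (q = 0.428); the cluster is the binomial expansion (p + q)^2.
P(M) = 0.572^2 = 0.327184
P(M+2) = 2 × 0.572^1 × 0.428^1 = 0.489632
P(M+4) = 0.428^2 = 0.183184
The M+2 peak is largest (0.489632); scaling to 100 gives 66.82 : 100.00 : 37.41.

66.82 : 100.00 : 37.41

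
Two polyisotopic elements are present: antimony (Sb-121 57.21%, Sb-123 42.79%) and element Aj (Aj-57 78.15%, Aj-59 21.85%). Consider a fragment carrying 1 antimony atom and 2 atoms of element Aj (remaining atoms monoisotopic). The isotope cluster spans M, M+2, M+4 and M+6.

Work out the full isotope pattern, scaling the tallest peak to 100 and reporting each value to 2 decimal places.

76.50 : 100.00 : 37.98 : 4.47

Antimony pattern (n=1): 0.5721 : 0.4279
Element Aj pattern (n=2): 0.61074225 : 0.3415155 : 0.04774225
Convolve the two distributions (both contribute in 2-u steps):
  M: 0.5721×0.61074225 = 0.349406
  M+2: 0.5721×0.3415155 + 0.4279×0.61074225 = 0.456718
  M+4: 0.5721×0.04774225 + 0.4279×0.3415155 = 0.173448
  M+6: 0.4279×0.04774225 = 0.020429
Scale to base peak (0.456718) = 100: 76.50 : 100.00 : 37.98 : 4.47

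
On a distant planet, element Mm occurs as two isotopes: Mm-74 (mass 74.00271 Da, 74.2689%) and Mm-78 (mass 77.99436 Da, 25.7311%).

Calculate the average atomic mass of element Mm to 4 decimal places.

75.0298 Da

Ar = Σ fᵢ·mᵢ = 0.742689 × 74.00271 + 0.257311 × 77.99436
= 54.960999 + 20.068807 = 75.029806 Da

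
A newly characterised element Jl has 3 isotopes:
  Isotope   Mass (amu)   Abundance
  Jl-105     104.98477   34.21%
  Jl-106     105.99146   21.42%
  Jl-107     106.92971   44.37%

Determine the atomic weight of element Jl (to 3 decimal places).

106.063 amu

Weight each isotope mass by its fractional abundance: 0.3421 × 104.98477 + 0.2142 × 105.99146 + 0.4437 × 106.92971
= 35.915290 + 22.703371 + 47.444712 = 106.063373 amu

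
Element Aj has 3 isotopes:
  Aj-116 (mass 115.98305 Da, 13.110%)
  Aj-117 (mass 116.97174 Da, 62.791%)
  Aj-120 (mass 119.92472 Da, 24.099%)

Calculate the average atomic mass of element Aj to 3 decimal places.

117.554 Da

Average mass = Σ (abundance × isotope mass) = 0.13110 × 115.98305 + 0.62791 × 116.97174 + 0.24099 × 119.92472
= 15.205378 + 73.447725 + 28.900658 = 117.553761 Da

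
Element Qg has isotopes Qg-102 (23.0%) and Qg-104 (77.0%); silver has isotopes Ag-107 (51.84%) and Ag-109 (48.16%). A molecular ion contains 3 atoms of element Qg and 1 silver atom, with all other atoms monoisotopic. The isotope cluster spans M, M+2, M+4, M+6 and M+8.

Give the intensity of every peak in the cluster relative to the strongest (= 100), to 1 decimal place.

Element Qg pattern (n=3): 0.012167 : 0.122199 : 0.409101 : 0.456533
Silver pattern (n=1): 0.5184 : 0.4816
Convolve the two distributions (both contribute in 2-u steps):
  M: 0.012167×0.5184 = 0.006307
  M+2: 0.012167×0.4816 + 0.122199×0.5184 = 0.069208
  M+4: 0.122199×0.4816 + 0.409101×0.5184 = 0.270929
  M+6: 0.409101×0.4816 + 0.456533×0.5184 = 0.433690
  M+8: 0.456533×0.4816 = 0.219866
Scale to base peak (0.433690) = 100: 1.5 : 16.0 : 62.5 : 100.0 : 50.7

1.5 : 16.0 : 62.5 : 100.0 : 50.7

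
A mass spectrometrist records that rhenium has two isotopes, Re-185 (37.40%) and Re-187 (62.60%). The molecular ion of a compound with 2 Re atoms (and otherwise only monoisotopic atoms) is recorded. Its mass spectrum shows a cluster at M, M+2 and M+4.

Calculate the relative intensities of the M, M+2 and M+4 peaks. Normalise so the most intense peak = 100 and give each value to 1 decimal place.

The 2 Re atoms are independent, so intensities follow the terms of (0.3740 + 0.6260)^2.
P(M) = 0.3740^2 = 0.139876
P(M+2) = 2 × 0.3740^1 × 0.6260^1 = 0.468248
P(M+4) = 0.6260^2 = 0.391876
The M+2 peak is largest (0.468248); scaling to 100 gives 29.9 : 100.0 : 83.7.

29.9 : 100.0 : 83.7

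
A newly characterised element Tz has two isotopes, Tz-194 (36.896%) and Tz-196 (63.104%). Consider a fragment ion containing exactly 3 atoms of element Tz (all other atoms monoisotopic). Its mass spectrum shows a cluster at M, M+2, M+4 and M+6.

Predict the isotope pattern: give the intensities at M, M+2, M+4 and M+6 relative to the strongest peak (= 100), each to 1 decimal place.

Expanding (0.36896 + 0.63104)^3:
P(M) = 0.36896^3 = 0.050227
P(M+2) = 3 × 0.36896^2 × 0.63104^1 = 0.257713
P(M+4) = 3 × 0.36896^1 × 0.63104^2 = 0.440772
P(M+6) = 0.63104^3 = 0.251287
The M+4 peak is largest (0.440772); scaling to 100 gives 11.4 : 58.5 : 100.0 : 57.0.

11.4 : 58.5 : 100.0 : 57.0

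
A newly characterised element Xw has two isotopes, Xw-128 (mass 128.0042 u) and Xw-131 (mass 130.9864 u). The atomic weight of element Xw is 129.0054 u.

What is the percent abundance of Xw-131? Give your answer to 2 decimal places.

33.57%

Let x be the fractional abundance of Xw-128; then Xw-131 has abundance 1 − x.
128.0042·x + 130.9864·(1 − x) = 129.0054
(128.0042 − 130.9864)·x = 129.0054 − 130.9864
x = -1.9810 / -2.9822 = 0.66427 → 66.43% Xw-128, 33.57% Xw-131.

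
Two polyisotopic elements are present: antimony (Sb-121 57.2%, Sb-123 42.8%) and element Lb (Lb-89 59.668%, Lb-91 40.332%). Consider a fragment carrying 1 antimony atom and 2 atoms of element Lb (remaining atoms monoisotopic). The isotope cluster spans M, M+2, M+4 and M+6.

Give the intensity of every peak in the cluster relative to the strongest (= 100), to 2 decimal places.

Antimony pattern (n=1): 0.5720 : 0.4280
Element Lb pattern (n=2): 0.35602702 : 0.48130596 : 0.16266702
Convolve the two distributions (both contribute in 2-u steps):
  M: 0.5720×0.35602702 = 0.203647
  M+2: 0.5720×0.48130596 + 0.4280×0.35602702 = 0.427687
  M+4: 0.5720×0.16266702 + 0.4280×0.48130596 = 0.299044
  M+6: 0.4280×0.16266702 = 0.069621
Scale to base peak (0.427687) = 100: 47.62 : 100.00 : 69.92 : 16.28

47.62 : 100.00 : 69.92 : 16.28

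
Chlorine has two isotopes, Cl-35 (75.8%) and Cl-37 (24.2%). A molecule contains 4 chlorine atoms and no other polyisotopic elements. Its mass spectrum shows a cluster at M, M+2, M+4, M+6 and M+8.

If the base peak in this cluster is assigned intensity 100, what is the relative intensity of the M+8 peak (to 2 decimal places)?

(0.758 + 0.242)^4 gives M 0.3301, M+2 0.4216, M+4 0.2019, M+6 0.0430, M+8 0.0034; the largest is M+2.
P(M+2) = C(4,1) × 0.758^3 × 0.242^1 = 4 × 0.43551951 × 0.2420 = 0.421583 (base)
P(M+8) = C(4,4) × 0.758^0 × 0.242^4 = 1 × 1.0000 × 0.00342974 = 0.003430
Relative intensity = 0.003430 / 0.421583 × 100 = 0.81

0.81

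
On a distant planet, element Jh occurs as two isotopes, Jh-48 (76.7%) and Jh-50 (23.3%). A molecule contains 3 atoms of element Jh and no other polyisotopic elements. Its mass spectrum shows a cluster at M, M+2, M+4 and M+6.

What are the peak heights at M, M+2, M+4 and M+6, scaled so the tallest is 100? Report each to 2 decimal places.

Expanding (0.767 + 0.233)^3:
P(M) = 0.767^3 = 0.451218
P(M+2) = 3 × 0.767^2 × 0.233^1 = 0.411214
P(M+4) = 3 × 0.767^1 × 0.233^2 = 0.124919
P(M+6) = 0.233^3 = 0.012649
The M peak is largest (0.451218); scaling to 100 gives 100.00 : 91.13 : 27.68 : 2.80.

100.00 : 91.13 : 27.68 : 2.80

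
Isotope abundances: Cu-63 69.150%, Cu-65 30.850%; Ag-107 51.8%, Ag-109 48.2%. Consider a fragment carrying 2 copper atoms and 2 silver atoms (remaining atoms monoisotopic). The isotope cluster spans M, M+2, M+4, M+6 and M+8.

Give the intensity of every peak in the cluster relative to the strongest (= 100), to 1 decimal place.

36.3 : 100.0 : 99.0 : 41.5 : 6.3

Copper pattern (n=2): 0.47817225 : 0.4266555 : 0.09517225
Silver pattern (n=2): 0.268324 : 0.499352 : 0.232324
Convolve the two distributions (both contribute in 2-u steps):
  M: 0.47817225×0.268324 = 0.128305
  M+2: 0.47817225×0.499352 + 0.4266555×0.268324 = 0.353258
  M+4: 0.47817225×0.232324 + 0.4266555×0.499352 + 0.09517225×0.268324 = 0.349679
  M+6: 0.4266555×0.232324 + 0.09517225×0.499352 = 0.146647
  M+8: 0.09517225×0.232324 = 0.022111
Scale to base peak (0.353258) = 100: 36.3 : 100.0 : 99.0 : 41.5 : 6.3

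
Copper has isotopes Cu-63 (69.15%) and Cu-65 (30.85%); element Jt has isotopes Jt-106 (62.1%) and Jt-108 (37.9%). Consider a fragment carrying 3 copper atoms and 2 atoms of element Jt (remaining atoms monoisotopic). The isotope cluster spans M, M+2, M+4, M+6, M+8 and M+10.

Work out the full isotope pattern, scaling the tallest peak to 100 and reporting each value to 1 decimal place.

Copper pattern (n=3): 0.33065611 : 0.44254842 : 0.19743483 : 0.02936064
Element Jt pattern (n=2): 0.385641 : 0.470718 : 0.143641
Convolve the two distributions (both contribute in 2-u steps):
  M: 0.33065611×0.385641 = 0.127515
  M+2: 0.33065611×0.470718 + 0.44254842×0.385641 = 0.326311
  M+4: 0.33065611×0.143641 + 0.44254842×0.470718 + 0.19743483×0.385641 = 0.331950
  M+6: 0.44254842×0.143641 + 0.19743483×0.470718 + 0.02936064×0.385641 = 0.167827
  M+8: 0.19743483×0.143641 + 0.02936064×0.470718 = 0.042180
  M+10: 0.02936064×0.143641 = 0.004217
Scale to base peak (0.331950) = 100: 38.4 : 98.3 : 100.0 : 50.6 : 12.7 : 1.3

38.4 : 98.3 : 100.0 : 50.6 : 12.7 : 1.3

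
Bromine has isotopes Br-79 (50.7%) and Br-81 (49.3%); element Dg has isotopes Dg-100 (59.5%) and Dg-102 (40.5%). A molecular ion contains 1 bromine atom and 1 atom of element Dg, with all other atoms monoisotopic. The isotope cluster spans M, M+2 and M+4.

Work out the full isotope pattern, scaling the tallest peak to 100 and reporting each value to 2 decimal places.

Bromine pattern (n=1): 0.5070 : 0.4930
Element Dg pattern (n=1): 0.5950 : 0.4050
Convolve the two distributions (both contribute in 2-u steps):
  M: 0.5070×0.5950 = 0.301665
  M+2: 0.5070×0.4050 + 0.4930×0.5950 = 0.498670
  M+4: 0.4930×0.4050 = 0.199665
Scale to base peak (0.498670) = 100: 60.49 : 100.00 : 40.04

60.49 : 100.00 : 40.04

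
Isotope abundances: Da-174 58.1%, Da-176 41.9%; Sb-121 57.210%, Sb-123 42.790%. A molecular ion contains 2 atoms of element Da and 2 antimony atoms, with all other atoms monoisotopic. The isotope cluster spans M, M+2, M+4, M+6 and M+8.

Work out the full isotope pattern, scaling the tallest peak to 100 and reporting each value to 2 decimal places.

Element Da pattern (n=2): 0.337561 : 0.486878 : 0.175561
Antimony pattern (n=2): 0.32729841 : 0.48960318 : 0.18309841
Convolve the two distributions (both contribute in 2-u steps):
  M: 0.337561×0.32729841 = 0.110483
  M+2: 0.337561×0.48960318 + 0.486878×0.32729841 = 0.324625
  M+4: 0.337561×0.18309841 + 0.486878×0.48960318 + 0.175561×0.32729841 = 0.357645
  M+6: 0.486878×0.18309841 + 0.175561×0.48960318 = 0.175102
  M+8: 0.175561×0.18309841 = 0.032145
Scale to base peak (0.357645) = 100: 30.89 : 90.77 : 100.00 : 48.96 : 8.99

30.89 : 90.77 : 100.00 : 48.96 : 8.99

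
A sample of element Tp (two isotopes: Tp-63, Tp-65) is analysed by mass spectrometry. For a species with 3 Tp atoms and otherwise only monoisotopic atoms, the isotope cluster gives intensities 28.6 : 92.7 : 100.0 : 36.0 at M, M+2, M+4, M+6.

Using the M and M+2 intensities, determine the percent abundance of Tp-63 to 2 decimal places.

If p is the fraction of Tp that is Tp-63, then I(M+2)/I(M) = [C(3,1)·p^2·(1−p)] / p^3 = 3·(1−p)/p = 92.7/28.6 = 3.2413
(1−p)/p = 3.2413/3 = 1.0804  ⇒  p = 1/(1 + 1.0804) = 0.4807
Tp-63: 48.07%, Tp-65: 51.93%.

48.07%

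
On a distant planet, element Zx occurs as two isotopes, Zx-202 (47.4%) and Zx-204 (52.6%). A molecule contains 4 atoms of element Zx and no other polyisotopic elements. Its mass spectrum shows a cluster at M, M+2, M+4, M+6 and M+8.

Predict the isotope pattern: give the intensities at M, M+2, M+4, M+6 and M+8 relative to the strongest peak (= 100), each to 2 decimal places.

13.53 : 60.08 : 100.00 : 73.98 : 20.52

Expanding (0.474 + 0.526)^4:
P(M) = 0.474^4 = 0.050479
P(M+2) = 4 × 0.474^3 × 0.526^1 = 0.224068
P(M+4) = 6 × 0.474^2 × 0.526^2 = 0.372975
P(M+6) = 4 × 0.474^1 × 0.526^3 = 0.275928
P(M+8) = 0.526^4 = 0.076550
The M+4 peak is largest (0.372975); scaling to 100 gives 13.53 : 60.08 : 100.00 : 73.98 : 20.52.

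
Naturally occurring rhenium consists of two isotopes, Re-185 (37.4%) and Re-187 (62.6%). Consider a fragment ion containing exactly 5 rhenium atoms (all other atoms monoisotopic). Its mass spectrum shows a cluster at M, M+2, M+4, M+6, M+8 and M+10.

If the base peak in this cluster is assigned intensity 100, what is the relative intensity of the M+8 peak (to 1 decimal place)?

Term probabilities: M 0.0073, M+2 0.0612, M+4 0.2050, M+6 0.3431, M+8 0.2872, M+10 0.0961. Base peak = M+6.
P(M+6) = C(5,3) × 0.374^2 × 0.626^3 = 10 × 0.139876 × 0.24531438 = 0.343136 (base)
P(M+8) = C(5,4) × 0.374^1 × 0.626^4 = 5 × 0.3740 × 0.1535668 = 0.287170
Relative intensity = 0.287170 / 0.343136 × 100 = 83.7

83.7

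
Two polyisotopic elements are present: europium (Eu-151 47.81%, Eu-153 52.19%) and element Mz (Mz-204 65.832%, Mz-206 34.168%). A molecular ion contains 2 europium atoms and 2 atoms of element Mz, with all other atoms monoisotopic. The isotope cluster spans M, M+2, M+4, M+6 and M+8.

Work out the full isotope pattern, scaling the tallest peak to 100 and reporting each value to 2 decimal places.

Europium pattern (n=2): 0.22857961 : 0.49904078 : 0.27237961
Element Mz pattern (n=2): 0.43338522 : 0.44986956 : 0.11674522
Convolve the two distributions (both contribute in 2-u steps):
  M: 0.22857961×0.43338522 = 0.099063
  M+2: 0.22857961×0.44986956 + 0.49904078×0.43338522 = 0.319108
  M+4: 0.22857961×0.11674522 + 0.49904078×0.44986956 + 0.27237961×0.43338522 = 0.369234
  M+6: 0.49904078×0.11674522 + 0.27237961×0.44986956 = 0.180796
  M+8: 0.27237961×0.11674522 = 0.031799
Scale to base peak (0.369234) = 100: 26.83 : 86.42 : 100.00 : 48.97 : 8.61

26.83 : 86.42 : 100.00 : 48.97 : 8.61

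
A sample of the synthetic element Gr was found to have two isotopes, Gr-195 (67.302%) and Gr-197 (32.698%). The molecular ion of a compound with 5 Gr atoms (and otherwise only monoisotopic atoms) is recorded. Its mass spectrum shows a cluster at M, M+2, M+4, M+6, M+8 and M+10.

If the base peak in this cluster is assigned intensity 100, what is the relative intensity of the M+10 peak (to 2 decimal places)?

Binomial terms of (0.67302 + 0.32698)^5: M 0.1381, M+2 0.3354, M+4 0.3259, M+6 0.1584, M+8 0.0385, M+10 0.0037 → M+2 is the base peak.
P(M+2) = C(5,1) × 0.67302^4 × 0.32698^1 = 5 × 0.20516907 × 0.32698 = 0.335431 (base)
P(M+10) = C(5,5) × 0.67302^0 × 0.32698^5 = 1 × 1.0000 × 0.00373771 = 0.003738
Relative intensity = 0.003738 / 0.335431 × 100 = 1.11

1.11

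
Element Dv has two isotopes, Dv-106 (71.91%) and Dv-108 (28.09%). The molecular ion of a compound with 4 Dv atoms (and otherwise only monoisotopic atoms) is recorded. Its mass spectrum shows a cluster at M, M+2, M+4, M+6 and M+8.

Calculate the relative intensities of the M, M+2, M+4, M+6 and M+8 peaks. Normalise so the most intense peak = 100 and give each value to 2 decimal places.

64.00 : 100.00 : 58.59 : 15.26 : 1.49

The 4 Dv atoms are independent, so intensities follow the terms of (0.7191 + 0.2809)^4.
P(M) = 0.7191^4 = 0.267397
P(M+2) = 4 × 0.7191^3 × 0.2809^1 = 0.417811
P(M+4) = 6 × 0.7191^2 × 0.2809^2 = 0.244812
P(M+6) = 4 × 0.7191^1 × 0.2809^3 = 0.063754
P(M+8) = 0.2809^4 = 0.006226
The M+2 peak is largest (0.417811); scaling to 100 gives 64.00 : 100.00 : 58.59 : 15.26 : 1.49.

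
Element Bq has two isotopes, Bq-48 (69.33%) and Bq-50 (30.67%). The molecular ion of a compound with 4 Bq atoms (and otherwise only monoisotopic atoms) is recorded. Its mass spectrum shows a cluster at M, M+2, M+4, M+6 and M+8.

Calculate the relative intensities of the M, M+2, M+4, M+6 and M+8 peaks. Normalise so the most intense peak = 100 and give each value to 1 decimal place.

Expanding (0.6933 + 0.3067)^4:
P(M) = 0.6933^4 = 0.231039
P(M+2) = 4 × 0.6933^3 × 0.3067^1 = 0.408825
P(M+4) = 6 × 0.6933^2 × 0.3067^2 = 0.271282
P(M+6) = 4 × 0.6933^1 × 0.3067^3 = 0.080006
P(M+8) = 0.3067^4 = 0.008848
The M+2 peak is largest (0.408825); scaling to 100 gives 56.5 : 100.0 : 66.4 : 19.6 : 2.2.

56.5 : 100.0 : 66.4 : 19.6 : 2.2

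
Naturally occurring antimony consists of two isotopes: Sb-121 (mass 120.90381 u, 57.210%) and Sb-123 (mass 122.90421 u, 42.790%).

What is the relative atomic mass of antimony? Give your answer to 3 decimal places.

Weight each isotope mass by its fractional abundance: 0.57210 × 120.90381 + 0.42790 × 122.90421
= 69.169070 + 52.590711 = 121.759781 u

121.760 u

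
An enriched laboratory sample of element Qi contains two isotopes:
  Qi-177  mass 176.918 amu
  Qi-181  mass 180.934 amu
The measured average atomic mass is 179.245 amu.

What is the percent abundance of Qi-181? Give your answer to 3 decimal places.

With x = fraction of Qi-177 (so Qi-181 is 1 − x):
176.918·x + 180.934·(1 − x) = 179.245
(176.918 − 180.934)·x = 179.245 − 180.934
x = -1.689 / -4.016 = 0.42057 → 42.057% Qi-177, 57.943% Qi-181.

57.943%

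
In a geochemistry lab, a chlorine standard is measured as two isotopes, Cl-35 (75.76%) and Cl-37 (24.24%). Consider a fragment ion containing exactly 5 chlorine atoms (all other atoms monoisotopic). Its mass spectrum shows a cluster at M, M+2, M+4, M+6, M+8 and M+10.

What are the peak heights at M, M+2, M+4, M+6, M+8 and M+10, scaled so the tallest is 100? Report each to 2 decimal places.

The 5 Cl atoms are independent, so intensities follow the terms of (0.7576 + 0.2424)^5.
P(M) = 0.7576^5 = 0.249574
P(M+2) = 5 × 0.7576^4 × 0.2424^1 = 0.399266
P(M+4) = 10 × 0.7576^3 × 0.2424^2 = 0.255497
P(M+6) = 10 × 0.7576^2 × 0.2424^3 = 0.081748
P(M+8) = 5 × 0.7576^1 × 0.2424^4 = 0.013078
P(M+10) = 0.2424^5 = 0.000837
The M+2 peak is largest (0.399266); scaling to 100 gives 62.51 : 100.00 : 63.99 : 20.47 : 3.28 : 0.21.

62.51 : 100.00 : 63.99 : 20.47 : 3.28 : 0.21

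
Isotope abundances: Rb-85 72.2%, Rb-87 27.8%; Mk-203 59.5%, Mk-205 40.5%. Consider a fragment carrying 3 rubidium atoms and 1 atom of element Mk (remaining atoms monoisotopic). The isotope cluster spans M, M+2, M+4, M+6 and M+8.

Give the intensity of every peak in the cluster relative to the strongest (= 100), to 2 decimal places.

54.47 : 100.00 : 67.06 : 19.60 : 2.12

Rubidium pattern (n=3): 0.37636705 : 0.43475086 : 0.16739714 : 0.02148495
Element Mk pattern (n=1): 0.5950 : 0.4050
Convolve the two distributions (both contribute in 2-u steps):
  M: 0.37636705×0.5950 = 0.223938
  M+2: 0.37636705×0.4050 + 0.43475086×0.5950 = 0.411105
  M+4: 0.43475086×0.4050 + 0.16739714×0.5950 = 0.275675
  M+6: 0.16739714×0.4050 + 0.02148495×0.5950 = 0.080579
  M+8: 0.02148495×0.4050 = 0.008701
Scale to base peak (0.411105) = 100: 54.47 : 100.00 : 67.06 : 19.60 : 2.12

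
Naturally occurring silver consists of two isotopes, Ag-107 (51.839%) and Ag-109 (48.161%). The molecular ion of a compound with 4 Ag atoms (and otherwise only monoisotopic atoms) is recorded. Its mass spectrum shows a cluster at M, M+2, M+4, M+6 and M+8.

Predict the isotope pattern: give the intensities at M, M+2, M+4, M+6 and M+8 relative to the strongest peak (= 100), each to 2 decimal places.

The 4 Ag atoms are independent, so intensities follow the terms of (0.51839 + 0.48161)^4.
P(M) = 0.51839^4 = 0.072215
P(M+2) = 4 × 0.51839^3 × 0.48161^1 = 0.268365
P(M+4) = 6 × 0.51839^2 × 0.48161^2 = 0.373986
P(M+6) = 4 × 0.51839^1 × 0.48161^3 = 0.231634
P(M+8) = 0.48161^4 = 0.053800
The M+4 peak is largest (0.373986); scaling to 100 gives 19.31 : 71.76 : 100.00 : 61.94 : 14.39.

19.31 : 71.76 : 100.00 : 61.94 : 14.39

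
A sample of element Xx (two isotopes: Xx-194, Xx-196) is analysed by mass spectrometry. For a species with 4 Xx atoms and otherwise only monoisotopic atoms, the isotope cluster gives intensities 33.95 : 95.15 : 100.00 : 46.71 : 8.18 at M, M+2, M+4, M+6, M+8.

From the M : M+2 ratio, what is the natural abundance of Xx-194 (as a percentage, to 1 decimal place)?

58.8%

Let p = fractional abundance of Xx-194. I(M+2)/I(M) = [C(4,1)·p^3·(1−p)] / p^4 = 4·(1−p)/p = 95.15/33.95 = 2.8027
(1−p)/p = 2.8027/4 = 0.7007  ⇒  p = 1/(1 + 0.7007) = 0.5880
Xx-194: 58.8%, Xx-196: 41.2%.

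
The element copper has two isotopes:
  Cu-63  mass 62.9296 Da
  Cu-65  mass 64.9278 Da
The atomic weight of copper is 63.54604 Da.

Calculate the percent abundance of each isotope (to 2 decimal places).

Cu-63: 69.15%, Cu-65: 30.85%

Let x be the fractional abundance of Cu-63; then Cu-65 has abundance 1 − x.
62.9296·x + 64.9278·(1 − x) = 63.54604
(62.9296 − 64.9278)·x = 63.54604 − 64.9278
x = -1.38176 / -1.9982 = 0.69150 → 69.15% Cu-63, 30.85% Cu-65.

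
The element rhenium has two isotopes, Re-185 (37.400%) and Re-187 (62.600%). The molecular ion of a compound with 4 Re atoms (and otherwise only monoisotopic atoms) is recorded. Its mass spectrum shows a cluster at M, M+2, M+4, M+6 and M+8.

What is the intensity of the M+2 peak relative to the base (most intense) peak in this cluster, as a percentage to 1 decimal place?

Term probabilities: M 0.0196, M+2 0.1310, M+4 0.3289, M+6 0.3670, M+8 0.1536. Base peak = M+6.
P(M+6) = C(4,3) × 0.37400^1 × 0.62600^3 = 4 × 0.3740 × 0.24531438 = 0.366990 (base)
P(M+2) = C(4,1) × 0.37400^3 × 0.62600^1 = 4 × 0.05231362 × 0.6260 = 0.130993
Relative intensity = 0.130993 / 0.366990 × 100 = 35.7

35.7%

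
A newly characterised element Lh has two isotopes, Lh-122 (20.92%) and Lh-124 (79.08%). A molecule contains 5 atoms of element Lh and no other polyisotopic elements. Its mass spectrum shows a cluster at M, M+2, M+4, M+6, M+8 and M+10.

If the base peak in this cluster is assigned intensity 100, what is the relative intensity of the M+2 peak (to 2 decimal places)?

1.85

(0.2092 + 0.7908)^5 gives M 0.0004, M+2 0.0076, M+4 0.0573, M+6 0.2164, M+8 0.4091, M+10 0.3093; the largest is M+8.
P(M+8) = C(5,4) × 0.2092^1 × 0.7908^4 = 5 × 0.2092 × 0.39108093 = 0.409071 (base)
P(M+2) = C(5,1) × 0.2092^4 × 0.7908^1 = 5 × 0.00191534 × 0.7908 = 0.007573
Relative intensity = 0.007573 / 0.409071 × 100 = 1.85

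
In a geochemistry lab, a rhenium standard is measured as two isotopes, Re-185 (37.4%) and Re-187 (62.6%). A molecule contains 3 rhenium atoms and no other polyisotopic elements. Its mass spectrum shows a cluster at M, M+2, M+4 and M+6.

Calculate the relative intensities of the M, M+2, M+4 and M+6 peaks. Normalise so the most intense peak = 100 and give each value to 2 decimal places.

11.90 : 59.74 : 100.00 : 55.79

Each Re atom is independently Re-185 (p = 0.374) or Re-187 (q = 0.626); the cluster is the binomial expansion (p + q)^3.
P(M) = 0.374^3 = 0.052314
P(M+2) = 3 × 0.374^2 × 0.626^1 = 0.262687
P(M+4) = 3 × 0.374^1 × 0.626^2 = 0.439685
P(M+6) = 0.626^3 = 0.245314
The M+4 peak is largest (0.439685); scaling to 100 gives 11.90 : 59.74 : 100.00 : 55.79.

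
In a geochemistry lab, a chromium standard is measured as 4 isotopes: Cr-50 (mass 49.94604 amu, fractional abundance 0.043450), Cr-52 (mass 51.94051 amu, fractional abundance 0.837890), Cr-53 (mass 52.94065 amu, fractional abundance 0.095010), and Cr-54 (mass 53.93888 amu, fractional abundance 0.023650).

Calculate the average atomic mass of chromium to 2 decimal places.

Ar = Σ fᵢ·mᵢ = 0.043450 × 49.94604 + 0.837890 × 51.94051 + 0.095010 × 52.94065 + 0.023650 × 53.93888
= 2.170155 + 43.520434 + 5.029891 + 1.275655 = 51.996135 amu

52.00 amu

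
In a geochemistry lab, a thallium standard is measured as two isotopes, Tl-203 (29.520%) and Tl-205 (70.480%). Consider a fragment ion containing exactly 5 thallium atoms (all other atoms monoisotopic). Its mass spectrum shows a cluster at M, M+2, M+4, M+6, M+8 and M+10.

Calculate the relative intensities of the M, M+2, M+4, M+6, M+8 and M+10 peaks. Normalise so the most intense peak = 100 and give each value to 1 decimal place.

Expanding (0.29520 + 0.70480)^5:
P(M) = 0.29520^5 = 0.002242
P(M+2) = 5 × 0.29520^4 × 0.70480^1 = 0.026761
P(M+4) = 10 × 0.29520^3 × 0.70480^2 = 0.127785
P(M+6) = 10 × 0.29520^2 × 0.70480^3 = 0.305092
P(M+8) = 5 × 0.29520^1 × 0.70480^4 = 0.364208
P(M+10) = 0.70480^5 = 0.173912
The M+8 peak is largest (0.364208); scaling to 100 gives 0.6 : 7.3 : 35.1 : 83.8 : 100.0 : 47.8.

0.6 : 7.3 : 35.1 : 83.8 : 100.0 : 47.8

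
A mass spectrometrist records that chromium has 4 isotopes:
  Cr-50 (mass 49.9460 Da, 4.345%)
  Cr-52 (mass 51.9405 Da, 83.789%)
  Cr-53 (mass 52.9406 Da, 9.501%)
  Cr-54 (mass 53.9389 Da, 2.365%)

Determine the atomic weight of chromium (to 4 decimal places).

The abundance-weighted mean is 0.04345 × 49.9460 + 0.83789 × 51.9405 + 0.09501 × 52.9406 + 0.02365 × 53.9389
= 2.17015 + 43.52043 + 5.02989 + 1.27565 = 51.99612 Da

51.9961 Da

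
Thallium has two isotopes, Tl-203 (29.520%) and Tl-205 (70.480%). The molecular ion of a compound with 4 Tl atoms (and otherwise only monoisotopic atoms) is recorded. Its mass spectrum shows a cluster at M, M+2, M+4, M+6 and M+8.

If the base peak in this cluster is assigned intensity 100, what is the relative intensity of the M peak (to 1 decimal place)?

(0.29520 + 0.70480)^4 gives M 0.0076, M+2 0.0725, M+4 0.2597, M+6 0.4134, M+8 0.2468; the largest is M+6.
P(M+6) = C(4,3) × 0.29520^1 × 0.70480^3 = 4 × 0.2952 × 0.35010449 = 0.413403 (base)
P(M) = C(4,0) × 0.29520^4 × 0.70480^0 = 1 × 0.00759391 × 1.0000 = 0.007594
Relative intensity = 0.007594 / 0.413403 × 100 = 1.8

1.8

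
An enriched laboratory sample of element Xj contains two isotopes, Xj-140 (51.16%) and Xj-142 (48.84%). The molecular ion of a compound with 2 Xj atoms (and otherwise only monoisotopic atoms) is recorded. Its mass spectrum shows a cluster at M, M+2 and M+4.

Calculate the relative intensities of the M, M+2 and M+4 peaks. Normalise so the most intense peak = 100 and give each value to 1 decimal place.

52.4 : 100.0 : 47.7

Expanding (0.5116 + 0.4884)^2:
P(M) = 0.5116^2 = 0.261735
P(M+2) = 2 × 0.5116^1 × 0.4884^1 = 0.499731
P(M+4) = 0.4884^2 = 0.238535
The M+2 peak is largest (0.499731); scaling to 100 gives 52.4 : 100.0 : 47.7.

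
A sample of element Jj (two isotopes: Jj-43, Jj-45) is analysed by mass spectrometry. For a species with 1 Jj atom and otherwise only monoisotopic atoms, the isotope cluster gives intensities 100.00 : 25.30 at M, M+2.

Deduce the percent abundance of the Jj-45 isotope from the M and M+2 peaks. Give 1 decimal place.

Let p = fractional abundance of Jj-43. I(M+2)/I(M) = [C(1,1)·p^0·(1−p)] / p^1 = 1·(1−p)/p = 25.30/100.00 = 0.2530
(1−p)/p = 0.2530/1 = 0.2530  ⇒  p = 1/(1 + 0.2530) = 0.7981
Jj-43: 79.8%, Jj-45: 20.2%.

20.2%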